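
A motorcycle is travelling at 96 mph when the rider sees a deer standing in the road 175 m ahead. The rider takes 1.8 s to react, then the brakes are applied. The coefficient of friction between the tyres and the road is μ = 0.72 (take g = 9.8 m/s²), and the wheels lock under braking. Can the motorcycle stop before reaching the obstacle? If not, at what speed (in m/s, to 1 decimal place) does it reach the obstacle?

No — it strikes the obstacle at 21.5 m/s

96 mph × 0.44704 = 42.9158 m/s.
a = μg = 0.72 × 9.8 = 7.056 m/s².
Reaction distance = 42.9158 × 1.8 = 77.248 m.
Braking distance needed to stop: v²/(2a) = 1841.766 / 14.112 = 130.511 m, so total needed = 77.248 + 130.511 = 207.759 m > 175 m — it cannot stop.
Distance remaining when braking begins: 175 − 77.248 = 97.752 m.
v² = v₀² − 2a·d = 1841.766 − 2 × 7.056 × 97.752 = 462.290 m²/s².
v = √462.290 = 21.501 m/s.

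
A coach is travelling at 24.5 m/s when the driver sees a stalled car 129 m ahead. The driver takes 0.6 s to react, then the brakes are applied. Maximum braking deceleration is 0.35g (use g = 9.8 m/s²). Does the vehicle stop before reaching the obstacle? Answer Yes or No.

Yes

a = 0.35 × 9.8 = 3.430 m/s².
Reaction distance = 24.5000 × 0.6 = 14.700 m.
Braking distance = v²/(2a) = 600.250 / 6.860 = 87.500 m.
Total stopping distance = 14.700 + 87.500 = 102.200 m, vs 129 m available — it stops with 129 − 102.200 = 26.800 m to spare.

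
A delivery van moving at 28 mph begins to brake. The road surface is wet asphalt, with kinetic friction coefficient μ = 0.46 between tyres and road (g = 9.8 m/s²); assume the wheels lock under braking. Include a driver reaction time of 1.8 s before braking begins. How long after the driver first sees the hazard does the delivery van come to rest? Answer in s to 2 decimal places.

Total time ≈ 4.58 s

28 mph × 0.44704 = 12.5171 m/s.
a = μg = 0.46 × 9.8 = 4.508 m/s².
Braking time = v/a = 12.5171 / 4.508 = 2.777 s.
Total = 1.8 + 2.777 = 4.577 s.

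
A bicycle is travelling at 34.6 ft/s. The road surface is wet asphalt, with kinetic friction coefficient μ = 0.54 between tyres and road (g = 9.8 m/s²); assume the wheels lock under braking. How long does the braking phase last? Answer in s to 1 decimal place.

34.6 ft/s × 0.3048 = 10.5461 m/s.
a = μg = 0.54 × 9.8 = 5.292 m/s².
Braking time = v/a = 10.5461 / 5.292 = 1.993 s.

Braking time ≈ 2.0 s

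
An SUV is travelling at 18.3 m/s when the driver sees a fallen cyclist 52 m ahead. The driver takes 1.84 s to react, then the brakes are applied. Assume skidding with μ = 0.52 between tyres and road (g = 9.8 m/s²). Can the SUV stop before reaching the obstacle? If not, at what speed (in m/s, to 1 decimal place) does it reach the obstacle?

No — it strikes the obstacle at 12.2 m/s

a = μg = 0.52 × 9.8 = 5.096 m/s².
Reaction distance = 18.3000 × 1.84 = 33.672 m.
Braking distance needed to stop: v²/(2a) = 334.890 / 10.192 = 32.858 m, so total needed = 33.672 + 32.858 = 66.530 m > 52 m — it cannot stop.
Distance remaining when braking begins: 52 − 33.672 = 18.328 m.
v² = v₀² − 2a·d = 334.890 − 2 × 5.096 × 18.328 = 148.091 m²/s².
v = √148.091 = 12.169 m/s.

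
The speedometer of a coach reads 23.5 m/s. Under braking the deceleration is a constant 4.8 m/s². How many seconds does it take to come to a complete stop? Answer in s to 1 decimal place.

Braking time ≈ 4.9 s

Braking time = v/a = 23.5000 / 4.800 = 4.896 s.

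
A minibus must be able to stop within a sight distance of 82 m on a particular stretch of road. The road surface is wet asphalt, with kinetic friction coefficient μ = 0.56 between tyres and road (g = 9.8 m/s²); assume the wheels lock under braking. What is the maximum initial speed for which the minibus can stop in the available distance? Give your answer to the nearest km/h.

a = μg = 0.56 × 9.8 = 5.488 m/s².
v²/(2a) = d ⇒ v = √(2 × 5.488 × 82) = √900.03 = 30.0005 m/s.
30.0005 m/s × 3.6 = 108.002 km/h.

Maximum speed ≈ 108 km/h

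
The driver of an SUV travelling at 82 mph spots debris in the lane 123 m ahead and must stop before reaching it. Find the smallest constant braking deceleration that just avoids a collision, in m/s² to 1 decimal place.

Required deceleration ≈ 5.5 m/s²

82 mph × 0.44704 = 36.6573 m/s.
v² = 2a·d ⇒ a = v²/(2d) = 36.6573² / (2 × 123.000) = 1343.758 / 246.000 = 5.4624 m/s².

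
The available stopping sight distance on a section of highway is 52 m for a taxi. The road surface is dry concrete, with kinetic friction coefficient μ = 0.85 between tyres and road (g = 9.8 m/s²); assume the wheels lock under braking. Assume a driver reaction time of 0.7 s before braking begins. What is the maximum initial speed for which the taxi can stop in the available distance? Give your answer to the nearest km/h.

a = μg = 0.85 × 9.8 = 8.330 m/s².
Stopping distance: v·t_r + v²/(2a) = 52 with t_r = 0.7 s and a = 8.330 m/s².
So v² + 11.662 v − 866.32 = 0.
Positive root: v = −a·t_r + √((a·t_r)² + 2a·d) = −5.831 + √(34.001 + 866.32) = 24.1743 m/s.
24.1743 m/s × 3.6 = 87.027 km/h.

Maximum speed ≈ 87 km/h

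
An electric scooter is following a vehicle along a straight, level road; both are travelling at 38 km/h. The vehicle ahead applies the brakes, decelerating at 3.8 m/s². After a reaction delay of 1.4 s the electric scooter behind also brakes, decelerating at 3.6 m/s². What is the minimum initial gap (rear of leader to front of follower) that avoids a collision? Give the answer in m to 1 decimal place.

38 km/h ÷ 3.6 = 10.5556 m/s.
Leader travels v²/(2a_L) = 111.421 / 7.600 = 14.661 m before stopping.
Follower covers v·t_r = 10.5556 × 1.4 = 14.778 m while reacting, then v²/(2a_F) = 111.421 / 7.200 = 15.475 m while braking, for a total of 14.778 + 15.475 = 30.253 m.
Since a_F ≤ a_L and the follower starts braking later, the follower is never slower than the leader, so the closest approach is when both have stopped.
Minimum gap = 30.253 − 14.661 = 15.592 m.

Minimum gap ≈ 15.6 m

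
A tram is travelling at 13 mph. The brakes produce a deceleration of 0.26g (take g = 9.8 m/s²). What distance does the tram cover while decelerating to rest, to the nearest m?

13 mph × 0.44704 = 5.8115 m/s.
a = 0.26 × 9.8 = 2.548 m/s².
Braking distance = v²/(2a) = 5.8115² / (2 × 2.548) = 33.774 / 5.096 = 6.628 m.

Braking distance ≈ 7 m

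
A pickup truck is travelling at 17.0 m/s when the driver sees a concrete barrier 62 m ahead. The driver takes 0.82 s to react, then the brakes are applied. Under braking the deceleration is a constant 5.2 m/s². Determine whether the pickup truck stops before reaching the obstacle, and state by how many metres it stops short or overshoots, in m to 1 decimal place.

Reaction distance = 17.0000 × 0.82 = 13.940 m.
Braking distance = v²/(2a) = 289.000 / 10.400 = 27.788 m.
Total stopping distance = 13.940 + 27.788 = 41.728 m, vs 62 m available — it stops with 62 − 41.728 = 20.272 m to spare.

Yes — it stops 20.3 m short of the obstacle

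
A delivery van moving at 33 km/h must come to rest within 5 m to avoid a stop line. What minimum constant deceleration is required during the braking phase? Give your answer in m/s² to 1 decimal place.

33 km/h ÷ 3.6 = 9.1667 m/s.
v² = 2a·d ⇒ a = v²/(2d) = 9.1667² / (2 × 5.000) = 84.028 / 10.000 = 8.4028 m/s².

Required deceleration ≈ 8.4 m/s²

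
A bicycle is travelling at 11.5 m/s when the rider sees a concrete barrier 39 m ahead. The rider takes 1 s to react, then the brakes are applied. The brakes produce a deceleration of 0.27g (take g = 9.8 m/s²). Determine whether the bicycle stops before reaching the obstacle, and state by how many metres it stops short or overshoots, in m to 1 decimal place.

Yes — it stops 2.5 m short of the obstacle

a = 0.27 × 9.8 = 2.646 m/s².
Reaction distance = 11.5000 × 1 = 11.500 m.
Braking distance = v²/(2a) = 132.250 / 5.292 = 24.991 m.
Total stopping distance = 11.500 + 24.991 = 36.491 m, vs 39 m available — it stops with 39 − 36.491 = 2.509 m to spare.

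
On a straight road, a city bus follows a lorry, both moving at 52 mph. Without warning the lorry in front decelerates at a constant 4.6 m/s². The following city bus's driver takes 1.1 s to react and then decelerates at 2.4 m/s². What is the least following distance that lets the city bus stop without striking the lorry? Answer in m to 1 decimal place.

52 mph × 0.44704 = 23.2461 m/s.
Leader travels v²/(2a_L) = 540.381 / 9.200 = 58.737 m before stopping.
Follower covers v·t_r = 23.2461 × 1.1 = 25.571 m while reacting, then v²/(2a_F) = 540.381 / 4.800 = 112.579 m while braking, for a total of 25.571 + 112.579 = 138.150 m.
Since a_F ≤ a_L and the follower starts braking later, the follower is never slower than the leader, so the closest approach is when both have stopped.
Minimum gap = 138.150 − 58.737 = 79.413 m.

Minimum gap ≈ 79.4 m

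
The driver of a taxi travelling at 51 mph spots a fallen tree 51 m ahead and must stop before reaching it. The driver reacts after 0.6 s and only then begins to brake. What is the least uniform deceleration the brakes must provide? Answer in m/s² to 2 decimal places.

51 mph × 0.44704 = 22.7990 m/s.
Distance covered during reaction = 22.7990 × 0.6 = 13.679 m.
Distance available for braking: 51 − 13.679 = 37.321 m.
v² = 2a·d ⇒ a = v²/(2d) = 22.7990² / (2 × 37.321) = 519.794 / 74.642 = 6.9638 m/s².

Required deceleration ≈ 6.96 m/s²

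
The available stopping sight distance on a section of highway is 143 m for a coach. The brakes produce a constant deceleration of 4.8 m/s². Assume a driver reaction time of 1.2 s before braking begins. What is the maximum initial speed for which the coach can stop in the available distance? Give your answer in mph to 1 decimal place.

Maximum speed ≈ 71.0 mph

Stopping distance: v·t_r + v²/(2a) = 143 with t_r = 1.2 s and a = 4.800 m/s².
So v² + 11.520 v − 1372.80 = 0.
Positive root: v = −a·t_r + √((a·t_r)² + 2a·d) = −5.760 + √(33.178 + 1372.80) = 31.7364 m/s.
31.7364 m/s ÷ 0.44704 = 70.992 mph.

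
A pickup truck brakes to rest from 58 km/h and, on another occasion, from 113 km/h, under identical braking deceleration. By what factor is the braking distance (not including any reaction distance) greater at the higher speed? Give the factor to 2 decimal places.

Braking distance d = v²/(2a), so with a fixed, d ∝ v².
Factor = (113/58)² = 1.9483² = 3.7959.

Factor ≈ 3.80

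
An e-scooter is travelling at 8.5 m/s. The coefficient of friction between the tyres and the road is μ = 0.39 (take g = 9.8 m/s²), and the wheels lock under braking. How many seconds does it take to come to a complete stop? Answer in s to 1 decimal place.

a = μg = 0.39 × 9.8 = 3.822 m/s².
Braking time = v/a = 8.5000 / 3.822 = 2.224 s.

Braking time ≈ 2.2 s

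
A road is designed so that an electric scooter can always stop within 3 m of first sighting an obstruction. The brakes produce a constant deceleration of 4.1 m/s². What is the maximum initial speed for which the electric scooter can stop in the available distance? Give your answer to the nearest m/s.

v²/(2a) = d ⇒ v = √(2 × 4.100 × 3) = √24.60 = 4.9598 m/s.

Maximum speed ≈ 5 m/s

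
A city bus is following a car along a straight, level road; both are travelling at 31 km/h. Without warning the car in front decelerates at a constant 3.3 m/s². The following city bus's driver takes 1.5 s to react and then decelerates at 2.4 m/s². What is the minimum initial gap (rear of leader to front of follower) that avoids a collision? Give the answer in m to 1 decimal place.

31 km/h ÷ 3.6 = 8.6111 m/s.
Leader travels v²/(2a_L) = 74.151 / 6.600 = 11.235 m before stopping.
Follower covers v·t_r = 8.6111 × 1.5 = 12.917 m while reacting, then v²/(2a_F) = 74.151 / 4.800 = 15.448 m while braking, for a total of 12.917 + 15.448 = 28.365 m.
Since a_F ≤ a_L and the follower starts braking later, the follower is never slower than the leader, so the closest approach is when both have stopped.
Minimum gap = 28.365 − 11.235 = 17.130 m.

Minimum gap ≈ 17.1 m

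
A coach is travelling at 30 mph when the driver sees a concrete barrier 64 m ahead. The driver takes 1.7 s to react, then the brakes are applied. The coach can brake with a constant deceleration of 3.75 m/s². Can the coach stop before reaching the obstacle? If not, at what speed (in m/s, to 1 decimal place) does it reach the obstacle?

30 mph × 0.44704 = 13.4112 m/s.
Reaction distance = 13.4112 × 1.7 = 22.799 m.
Braking distance = v²/(2a) = 179.860 / 7.500 = 23.981 m.
Total stopping distance = 22.799 + 23.981 = 46.780 m, vs 64 m available — it stops with 64 − 46.780 = 17.220 m to spare.

Yes — it stops about 17.2 m short of the obstacle, so it never reaches it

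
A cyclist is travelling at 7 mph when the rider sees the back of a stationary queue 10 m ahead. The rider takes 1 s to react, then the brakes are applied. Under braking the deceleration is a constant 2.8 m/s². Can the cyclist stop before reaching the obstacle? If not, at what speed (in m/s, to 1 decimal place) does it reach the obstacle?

Yes — it stops about 5.1 m short of the obstacle, so it never reaches it

7 mph × 0.44704 = 3.1293 m/s.
Reaction distance = 3.1293 × 1 = 3.129 m.
Braking distance = v²/(2a) = 9.793 / 5.600 = 1.749 m.
Total stopping distance = 3.129 + 1.749 = 4.878 m, vs 10 m available — it stops with 10 − 4.878 = 5.122 m to spare.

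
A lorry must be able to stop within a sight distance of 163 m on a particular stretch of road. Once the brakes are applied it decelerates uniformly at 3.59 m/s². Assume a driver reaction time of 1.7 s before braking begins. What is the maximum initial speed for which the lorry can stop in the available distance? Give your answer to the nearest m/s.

Maximum speed ≈ 29 m/s

Stopping distance: v·t_r + v²/(2a) = 163 with t_r = 1.7 s and a = 3.590 m/s².
So v² + 12.206 v − 1170.34 = 0.
Positive root: v = −a·t_r + √((a·t_r)² + 2a·d) = −6.103 + √(37.247 + 1170.34) = 28.6474 m/s.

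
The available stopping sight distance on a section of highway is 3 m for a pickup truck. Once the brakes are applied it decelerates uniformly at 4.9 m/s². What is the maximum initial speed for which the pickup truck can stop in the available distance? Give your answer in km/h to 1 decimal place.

Maximum speed ≈ 19.5 km/h

v²/(2a) = d ⇒ v = √(2 × 4.900 × 3) = √29.40 = 5.4222 m/s.
5.4222 m/s × 3.6 = 19.520 km/h.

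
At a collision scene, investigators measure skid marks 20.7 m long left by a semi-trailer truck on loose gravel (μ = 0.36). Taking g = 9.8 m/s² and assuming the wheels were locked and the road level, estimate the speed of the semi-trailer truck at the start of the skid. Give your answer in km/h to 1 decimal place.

Deceleration a = μg = 0.36 × 9.8 = 3.528 m/s².
v = √(2a·d) = √(2 × 3.528 × 20.7) = √146.059 = 12.0855 m/s.
= 12.0855 × 3.6 = 43.508 km/h.

Initial speed ≈ 43.5 km/h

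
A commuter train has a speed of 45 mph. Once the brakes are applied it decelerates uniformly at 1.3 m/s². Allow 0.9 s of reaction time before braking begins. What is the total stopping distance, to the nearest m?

45 mph × 0.44704 = 20.1168 m/s.
Reaction distance = v·t_r = 20.1168 × 0.9 = 18.105 m.
Braking distance = v²/(2a) = 20.1168² / (2 × 1.300) = 404.686 / 2.600 = 155.648 m.
Total = 18.105 + 155.648 = 173.753 m.

Total stopping distance ≈ 174 m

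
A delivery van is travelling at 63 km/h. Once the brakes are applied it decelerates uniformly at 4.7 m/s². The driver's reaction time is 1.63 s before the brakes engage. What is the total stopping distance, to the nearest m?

Total stopping distance ≈ 61 m

63 km/h ÷ 3.6 = 17.5000 m/s.
Reaction distance = v·t_r = 17.5000 × 1.63 = 28.525 m.
Braking distance = v²/(2a) = 17.5000² / (2 × 4.700) = 306.250 / 9.400 = 32.580 m.
Total = 28.525 + 32.580 = 61.105 m.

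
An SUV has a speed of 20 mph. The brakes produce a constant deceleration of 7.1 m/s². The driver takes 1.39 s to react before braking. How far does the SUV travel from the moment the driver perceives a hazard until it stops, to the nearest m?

20 mph × 0.44704 = 8.9408 m/s.
Reaction distance = v·t_r = 8.9408 × 1.39 = 12.428 m.
Braking distance = v²/(2a) = 8.9408² / (2 × 7.100) = 79.938 / 14.200 = 5.629 m.
Total = 12.428 + 5.629 = 18.057 m.

Total stopping distance ≈ 18 m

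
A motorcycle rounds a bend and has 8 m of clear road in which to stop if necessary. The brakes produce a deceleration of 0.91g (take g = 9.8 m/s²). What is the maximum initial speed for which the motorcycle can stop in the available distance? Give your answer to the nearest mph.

a = 0.91 × 9.8 = 8.918 m/s².
v²/(2a) = d ⇒ v = √(2 × 8.918 × 8) = √142.69 = 11.9453 m/s.
11.9453 m/s ÷ 0.44704 = 26.721 mph.

Maximum speed ≈ 27 mph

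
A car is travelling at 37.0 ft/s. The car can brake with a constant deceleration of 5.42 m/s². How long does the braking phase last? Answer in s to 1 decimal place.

Braking time ≈ 2.1 s

37 ft/s × 0.3048 = 11.2776 m/s.
Braking time = v/a = 11.2776 / 5.420 = 2.081 s.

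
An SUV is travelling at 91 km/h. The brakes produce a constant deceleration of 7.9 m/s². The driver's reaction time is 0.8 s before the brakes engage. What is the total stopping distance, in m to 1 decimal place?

Total stopping distance ≈ 60.7 m

91 km/h ÷ 3.6 = 25.2778 m/s.
Reaction distance = v·t_r = 25.2778 × 0.8 = 20.222 m.
Braking distance = v²/(2a) = 25.2778² / (2 × 7.900) = 638.967 / 15.800 = 40.441 m.
Total = 20.222 + 40.441 = 60.663 m.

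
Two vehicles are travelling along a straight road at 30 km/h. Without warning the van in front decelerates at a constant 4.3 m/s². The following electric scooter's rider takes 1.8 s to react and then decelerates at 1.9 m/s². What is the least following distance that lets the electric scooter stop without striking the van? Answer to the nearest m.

Minimum gap ≈ 25 m

30 km/h ÷ 3.6 = 8.3333 m/s.
Leader travels v²/(2a_L) = 69.444 / 8.600 = 8.075 m before stopping.
Follower covers v·t_r = 8.3333 × 1.8 = 15.000 m while reacting, then v²/(2a_F) = 69.444 / 3.800 = 18.275 m while braking, for a total of 15.000 + 18.275 = 33.275 m.
Since a_F ≤ a_L and the follower starts braking later, the follower is never slower than the leader, so the closest approach is when both have stopped.
Minimum gap = 33.275 − 8.075 = 25.200 m.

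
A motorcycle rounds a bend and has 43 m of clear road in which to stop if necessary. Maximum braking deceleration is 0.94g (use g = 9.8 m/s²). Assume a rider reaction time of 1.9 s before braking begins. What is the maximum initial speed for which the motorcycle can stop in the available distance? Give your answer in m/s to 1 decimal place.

Maximum speed ≈ 15.6 m/s

a = 0.94 × 9.8 = 9.212 m/s².
Stopping distance: v·t_r + v²/(2a) = 43 with t_r = 1.9 s and a = 9.212 m/s².
So v² + 35.006 v − 792.23 = 0.
Positive root: v = −a·t_r + √((a·t_r)² + 2a·d) = −17.503 + √(306.355 + 792.23) = 15.6419 m/s.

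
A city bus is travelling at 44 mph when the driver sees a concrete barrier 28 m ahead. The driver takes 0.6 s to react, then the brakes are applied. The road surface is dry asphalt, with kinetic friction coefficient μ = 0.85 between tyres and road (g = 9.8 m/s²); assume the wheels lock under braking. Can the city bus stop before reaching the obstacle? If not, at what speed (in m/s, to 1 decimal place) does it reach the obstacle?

44 mph × 0.44704 = 19.6698 m/s.
a = μg = 0.85 × 9.8 = 8.330 m/s².
Reaction distance = 19.6698 × 0.6 = 11.802 m.
Braking distance needed to stop: v²/(2a) = 386.901 / 16.660 = 23.223 m, so total needed = 11.802 + 23.223 = 35.025 m > 28 m — it cannot stop.
Distance remaining when braking begins: 28 − 11.802 = 16.198 m.
v² = v₀² − 2a·d = 386.901 − 2 × 8.330 × 16.198 = 117.042 m²/s².
v = √117.042 = 10.819 m/s.

No — it strikes the obstacle at 10.8 m/s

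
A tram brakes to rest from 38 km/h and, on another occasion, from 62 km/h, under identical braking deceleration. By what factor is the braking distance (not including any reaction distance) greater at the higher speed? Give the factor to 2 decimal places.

Factor ≈ 2.66

Braking distance d = v²/(2a), so with a fixed, d ∝ v².
Factor = (62/38)² = 1.6316² = 2.6621.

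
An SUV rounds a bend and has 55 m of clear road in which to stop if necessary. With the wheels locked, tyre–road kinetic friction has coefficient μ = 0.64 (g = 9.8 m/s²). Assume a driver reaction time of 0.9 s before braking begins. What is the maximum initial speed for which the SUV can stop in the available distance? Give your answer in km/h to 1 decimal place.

Maximum speed ≈ 76.4 km/h

a = μg = 0.64 × 9.8 = 6.272 m/s².
Stopping distance: v·t_r + v²/(2a) = 55 with t_r = 0.9 s and a = 6.272 m/s².
So v² + 11.290 v − 689.92 = 0.
Positive root: v = −a·t_r + √((a·t_r)² + 2a·d) = −5.645 + √(31.866 + 689.92) = 21.2211 m/s.
21.2211 m/s × 3.6 = 76.396 km/h.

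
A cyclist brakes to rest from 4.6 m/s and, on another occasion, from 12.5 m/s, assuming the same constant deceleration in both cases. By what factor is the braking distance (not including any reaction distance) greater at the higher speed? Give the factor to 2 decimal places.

Factor ≈ 7.38

Braking distance d = v²/(2a), so with a fixed, d ∝ v².
Factor = (12.5/4.6)² = 2.7174² = 7.3843.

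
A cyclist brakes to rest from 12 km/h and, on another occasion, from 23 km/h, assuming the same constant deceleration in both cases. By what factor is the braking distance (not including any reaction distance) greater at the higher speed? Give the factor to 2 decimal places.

Factor ≈ 3.67

Braking distance d = v²/(2a), so with a fixed, d ∝ v².
Factor = (23/12)² = 1.9167² = 3.6737.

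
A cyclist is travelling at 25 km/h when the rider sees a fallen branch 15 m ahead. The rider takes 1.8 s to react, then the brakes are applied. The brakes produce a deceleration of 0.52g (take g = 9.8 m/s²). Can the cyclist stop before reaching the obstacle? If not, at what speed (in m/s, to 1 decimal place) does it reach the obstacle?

25 km/h ÷ 3.6 = 6.9444 m/s.
a = 0.52 × 9.8 = 5.096 m/s².
Reaction distance = 6.9444 × 1.8 = 12.500 m.
Braking distance needed to stop: v²/(2a) = 48.225 / 10.192 = 4.732 m, so total needed = 12.500 + 4.732 = 17.232 m > 15 m — it cannot stop.
Distance remaining when braking begins: 15 − 12.500 = 2.500 m.
v² = v₀² − 2a·d = 48.225 − 2 × 5.096 × 2.500 = 22.745 m²/s².
v = √22.745 = 4.769 m/s.

No — it strikes the obstacle at 4.8 m/s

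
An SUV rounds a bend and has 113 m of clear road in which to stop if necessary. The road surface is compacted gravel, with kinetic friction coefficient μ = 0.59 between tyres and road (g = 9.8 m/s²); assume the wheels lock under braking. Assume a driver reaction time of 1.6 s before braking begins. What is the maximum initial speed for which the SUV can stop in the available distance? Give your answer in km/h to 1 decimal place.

a = μg = 0.59 × 9.8 = 5.782 m/s².
Stopping distance: v·t_r + v²/(2a) = 113 with t_r = 1.6 s and a = 5.782 m/s².
So v² + 18.502 v − 1306.73 = 0.
Positive root: v = −a·t_r + √((a·t_r)² + 2a·d) = −9.251 + √(85.581 + 1306.73) = 28.0627 m/s.
28.0627 m/s × 3.6 = 101.026 km/h.

Maximum speed ≈ 101.0 km/h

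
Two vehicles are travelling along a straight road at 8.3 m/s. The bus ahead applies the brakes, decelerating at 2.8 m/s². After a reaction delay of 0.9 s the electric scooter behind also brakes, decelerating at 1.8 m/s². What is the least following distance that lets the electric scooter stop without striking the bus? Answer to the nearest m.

Minimum gap ≈ 14 m

Leader travels v²/(2a_L) = 68.890 / 5.600 = 12.302 m before stopping.
Follower covers v·t_r = 8.3000 × 0.9 = 7.470 m while reacting, then v²/(2a_F) = 68.890 / 3.600 = 19.136 m while braking, for a total of 7.470 + 19.136 = 26.606 m.
Since a_F ≤ a_L and the follower starts braking later, the follower is never slower than the leader, so the closest approach is when both have stopped.
Minimum gap = 26.606 − 12.302 = 14.304 m.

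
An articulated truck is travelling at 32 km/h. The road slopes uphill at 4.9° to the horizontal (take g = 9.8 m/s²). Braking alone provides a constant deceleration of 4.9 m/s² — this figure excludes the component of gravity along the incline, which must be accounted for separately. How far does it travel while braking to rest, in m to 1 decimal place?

Braking distance ≈ 6.9 m

32 km/h ÷ 3.6 = 8.8889 m/s.
Gravity along the uphill slope adds to the braking deceleration: a_eff = 4.900 + 9.8·sin 4.9° = 4.900 + 0.837 = 5.737 m/s².
Braking distance = v²/(2a) = 8.8889² / (2 × 5.737) = 79.013 / 11.474 = 6.886 m.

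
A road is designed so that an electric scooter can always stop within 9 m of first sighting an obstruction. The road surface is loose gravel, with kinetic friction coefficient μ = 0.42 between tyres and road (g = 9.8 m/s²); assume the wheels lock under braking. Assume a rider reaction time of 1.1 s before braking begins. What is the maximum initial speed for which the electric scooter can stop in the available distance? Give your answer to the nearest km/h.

a = μg = 0.42 × 9.8 = 4.116 m/s².
Stopping distance: v·t_r + v²/(2a) = 9 with t_r = 1.1 s and a = 4.116 m/s².
So v² + 9.055 v − 74.09 = 0.
Positive root: v = −a·t_r + √((a·t_r)² + 2a·d) = −4.528 + √(20.503 + 74.09) = 5.1979 m/s.
5.1979 m/s × 3.6 = 18.712 km/h.

Maximum speed ≈ 19 km/h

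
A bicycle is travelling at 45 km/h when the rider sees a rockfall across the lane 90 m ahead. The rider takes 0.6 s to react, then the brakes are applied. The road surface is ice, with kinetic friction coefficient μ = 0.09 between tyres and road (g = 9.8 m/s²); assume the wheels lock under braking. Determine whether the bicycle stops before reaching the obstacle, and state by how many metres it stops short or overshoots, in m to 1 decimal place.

45 km/h ÷ 3.6 = 12.5000 m/s.
a = μg = 0.09 × 9.8 = 0.882 m/s².
Reaction distance = 12.5000 × 0.6 = 7.500 m.
Braking distance = v²/(2a) = 156.250 / 1.764 = 88.577 m.
Total stopping distance = 7.500 + 88.577 = 96.077 m, vs 90 m available — it cannot stop in time and overshoots by 96.077 − 90 = 6.077 m.

No — it overshoots by 6.1 m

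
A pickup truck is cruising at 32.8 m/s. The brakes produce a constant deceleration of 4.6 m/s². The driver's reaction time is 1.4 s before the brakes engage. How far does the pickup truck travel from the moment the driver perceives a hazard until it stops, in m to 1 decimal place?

Reaction distance = v·t_r = 32.8000 × 1.4 = 45.920 m.
Braking distance = v²/(2a) = 32.8000² / (2 × 4.600) = 1075.840 / 9.200 = 116.939 m.
Total = 45.920 + 116.939 = 162.859 m.

Total stopping distance ≈ 162.9 m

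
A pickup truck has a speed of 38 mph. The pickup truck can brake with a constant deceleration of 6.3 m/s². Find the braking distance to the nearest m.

Braking distance ≈ 23 m

38 mph × 0.44704 = 16.9875 m/s.
Braking distance = v²/(2a) = 16.9875² / (2 × 6.300) = 288.575 / 12.600 = 22.903 m.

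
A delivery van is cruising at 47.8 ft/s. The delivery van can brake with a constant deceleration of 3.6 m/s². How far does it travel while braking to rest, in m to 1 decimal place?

47.8 ft/s × 0.3048 = 14.5694 m/s.
Braking distance = v²/(2a) = 14.5694² / (2 × 3.600) = 212.267 / 7.200 = 29.482 m.

Braking distance ≈ 29.5 m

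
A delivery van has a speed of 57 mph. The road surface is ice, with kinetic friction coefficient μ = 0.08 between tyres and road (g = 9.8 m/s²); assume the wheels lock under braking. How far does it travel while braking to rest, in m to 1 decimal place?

Braking distance ≈ 414.1 m

57 mph × 0.44704 = 25.4813 m/s.
a = μg = 0.08 × 9.8 = 0.784 m/s².
Braking distance = v²/(2a) = 25.4813² / (2 × 0.784) = 649.297 / 1.568 = 414.092 m.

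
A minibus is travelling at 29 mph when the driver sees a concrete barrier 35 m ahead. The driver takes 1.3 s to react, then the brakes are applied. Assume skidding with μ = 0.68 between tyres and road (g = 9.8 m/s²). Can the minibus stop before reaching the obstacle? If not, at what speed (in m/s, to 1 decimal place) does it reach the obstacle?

Yes — it stops about 5.5 m short of the obstacle, so it never reaches it

29 mph × 0.44704 = 12.9642 m/s.
a = μg = 0.68 × 9.8 = 6.664 m/s².
Reaction distance = 12.9642 × 1.3 = 16.853 m.
Braking distance = v²/(2a) = 168.070 / 13.328 = 12.610 m.
Total stopping distance = 16.853 + 12.610 = 29.463 m, vs 35 m available — it stops with 35 − 29.463 = 5.537 m to spare.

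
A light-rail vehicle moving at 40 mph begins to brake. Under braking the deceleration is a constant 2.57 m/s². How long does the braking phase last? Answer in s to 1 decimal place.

40 mph × 0.44704 = 17.8816 m/s.
Braking time = v/a = 17.8816 / 2.570 = 6.958 s.

Braking time ≈ 7.0 s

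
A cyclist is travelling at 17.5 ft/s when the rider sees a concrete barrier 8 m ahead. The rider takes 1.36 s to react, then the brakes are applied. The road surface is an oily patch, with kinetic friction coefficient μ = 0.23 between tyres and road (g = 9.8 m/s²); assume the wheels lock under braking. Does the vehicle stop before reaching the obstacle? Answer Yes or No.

No

17.5 ft/s × 0.3048 = 5.3340 m/s.
a = μg = 0.23 × 9.8 = 2.254 m/s².
Reaction distance = 5.3340 × 1.36 = 7.254 m.
Braking distance = v²/(2a) = 28.452 / 4.508 = 6.311 m.
Total stopping distance = 7.254 + 6.311 = 13.565 m, vs 8 m available — it cannot stop in time and overshoots by 13.565 − 8 = 5.565 m.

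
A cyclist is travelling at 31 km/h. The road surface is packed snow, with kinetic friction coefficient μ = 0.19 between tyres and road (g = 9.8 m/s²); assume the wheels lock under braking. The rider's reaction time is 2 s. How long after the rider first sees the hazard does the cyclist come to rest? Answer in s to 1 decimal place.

31 km/h ÷ 3.6 = 8.6111 m/s.
a = μg = 0.19 × 9.8 = 1.862 m/s².
Braking time = v/a = 8.6111 / 1.862 = 4.625 s.
Total = 2 + 4.625 = 6.625 s.

Total time ≈ 6.6 s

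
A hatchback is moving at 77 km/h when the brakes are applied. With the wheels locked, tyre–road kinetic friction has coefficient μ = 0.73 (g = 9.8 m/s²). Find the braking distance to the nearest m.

Braking distance ≈ 32 m

77 km/h ÷ 3.6 = 21.3889 m/s.
a = μg = 0.73 × 9.8 = 7.154 m/s².
Braking distance = v²/(2a) = 21.3889² / (2 × 7.154) = 457.485 / 14.308 = 31.974 m.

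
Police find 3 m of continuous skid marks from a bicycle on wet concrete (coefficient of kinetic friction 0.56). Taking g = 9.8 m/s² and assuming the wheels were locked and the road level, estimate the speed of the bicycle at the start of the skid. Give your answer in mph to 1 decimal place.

Deceleration a = μg = 0.56 × 9.8 = 5.488 m/s².
v = √(2a·d) = √(2 × 5.488 × 3) = √32.928 = 5.7383 m/s.
= 5.7383 ÷ 0.44704 = 12.836 mph.

Initial speed ≈ 12.8 mph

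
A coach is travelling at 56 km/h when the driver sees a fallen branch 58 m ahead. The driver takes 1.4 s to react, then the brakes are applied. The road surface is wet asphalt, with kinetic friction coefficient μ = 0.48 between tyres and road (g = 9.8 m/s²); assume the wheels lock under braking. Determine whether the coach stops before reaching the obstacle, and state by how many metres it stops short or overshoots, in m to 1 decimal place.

Yes — it stops 10.5 m short of the obstacle

56 km/h ÷ 3.6 = 15.5556 m/s.
a = μg = 0.48 × 9.8 = 4.704 m/s².
Reaction distance = 15.5556 × 1.4 = 21.778 m.
Braking distance = v²/(2a) = 241.977 / 9.408 = 25.720 m.
Total stopping distance = 21.778 + 25.720 = 47.498 m, vs 58 m available — it stops with 58 − 47.498 = 10.502 m to spare.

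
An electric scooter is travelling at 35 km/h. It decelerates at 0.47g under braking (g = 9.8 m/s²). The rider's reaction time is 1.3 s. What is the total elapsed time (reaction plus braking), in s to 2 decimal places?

Total time ≈ 3.41 s

35 km/h ÷ 3.6 = 9.7222 m/s.
a = 0.47 × 9.8 = 4.606 m/s².
Braking time = v/a = 9.7222 / 4.606 = 2.111 s.
Total = 1.3 + 2.111 = 3.411 s.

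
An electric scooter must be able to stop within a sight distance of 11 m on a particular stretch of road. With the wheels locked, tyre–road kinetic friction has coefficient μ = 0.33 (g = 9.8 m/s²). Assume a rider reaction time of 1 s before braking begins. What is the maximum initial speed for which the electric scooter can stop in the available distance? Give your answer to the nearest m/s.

a = μg = 0.33 × 9.8 = 3.234 m/s².
Stopping distance: v·t_r + v²/(2a) = 11 with t_r = 1 s and a = 3.234 m/s².
So v² + 6.468 v − 71.15 = 0.
Positive root: v = −a·t_r + √((a·t_r)² + 2a·d) = −3.234 + √(10.459 + 71.15) = 5.7998 m/s.

Maximum speed ≈ 6 m/s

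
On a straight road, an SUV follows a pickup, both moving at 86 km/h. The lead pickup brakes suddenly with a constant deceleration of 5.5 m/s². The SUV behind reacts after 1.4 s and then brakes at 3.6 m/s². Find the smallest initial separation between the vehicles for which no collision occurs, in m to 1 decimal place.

Minimum gap ≈ 60.8 m

86 km/h ÷ 3.6 = 23.8889 m/s.
Leader travels v²/(2a_L) = 570.680 / 11.000 = 51.880 m before stopping.
Follower covers v·t_r = 23.8889 × 1.4 = 33.444 m while reacting, then v²/(2a_F) = 570.680 / 7.200 = 79.261 m while braking, for a total of 33.444 + 79.261 = 112.705 m.
Since a_F ≤ a_L and the follower starts braking later, the follower is never slower than the leader, so the closest approach is when both have stopped.
Minimum gap = 112.705 − 51.880 = 60.825 m.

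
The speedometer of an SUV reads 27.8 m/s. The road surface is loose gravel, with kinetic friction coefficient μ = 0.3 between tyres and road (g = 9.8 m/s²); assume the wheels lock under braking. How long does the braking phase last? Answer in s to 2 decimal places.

a = μg = 0.3 × 9.8 = 2.940 m/s².
Braking time = v/a = 27.8000 / 2.940 = 9.456 s.

Braking time ≈ 9.46 s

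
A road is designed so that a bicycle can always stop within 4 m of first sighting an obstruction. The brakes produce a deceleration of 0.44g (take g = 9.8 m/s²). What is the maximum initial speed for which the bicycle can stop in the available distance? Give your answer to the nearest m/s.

a = 0.44 × 9.8 = 4.312 m/s².
v²/(2a) = d ⇒ v = √(2 × 4.312 × 4) = √34.50 = 5.8737 m/s.

Maximum speed ≈ 6 m/s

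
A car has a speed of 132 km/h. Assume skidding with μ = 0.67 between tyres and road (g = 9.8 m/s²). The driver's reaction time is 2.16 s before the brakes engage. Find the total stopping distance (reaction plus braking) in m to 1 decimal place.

132 km/h ÷ 3.6 = 36.6667 m/s.
a = μg = 0.67 × 9.8 = 6.566 m/s².
Reaction distance = v·t_r = 36.6667 × 2.16 = 79.200 m.
Braking distance = v²/(2a) = 36.6667² / (2 × 6.566) = 1344.447 / 13.132 = 102.379 m.
Total = 79.200 + 102.379 = 181.579 m.

Total stopping distance ≈ 181.6 m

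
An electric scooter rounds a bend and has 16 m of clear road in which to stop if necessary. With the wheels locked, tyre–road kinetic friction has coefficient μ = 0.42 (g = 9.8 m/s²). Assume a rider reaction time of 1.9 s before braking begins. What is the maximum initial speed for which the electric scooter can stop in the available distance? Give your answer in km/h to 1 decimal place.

Maximum speed ≈ 21.8 km/h

a = μg = 0.42 × 9.8 = 4.116 m/s².
Stopping distance: v·t_r + v²/(2a) = 16 with t_r = 1.9 s and a = 4.116 m/s².
So v² + 15.641 v − 131.71 = 0.
Positive root: v = −a·t_r + √((a·t_r)² + 2a·d) = −7.820 + √(61.152 + 131.71) = 6.0675 m/s.
6.0675 m/s × 3.6 = 21.843 km/h.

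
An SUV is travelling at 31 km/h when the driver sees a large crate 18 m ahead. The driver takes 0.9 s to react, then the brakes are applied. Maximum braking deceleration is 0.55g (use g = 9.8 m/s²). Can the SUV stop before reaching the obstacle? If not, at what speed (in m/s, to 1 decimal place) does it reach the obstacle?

31 km/h ÷ 3.6 = 8.6111 m/s.
a = 0.55 × 9.8 = 5.390 m/s².
Reaction distance = 8.6111 × 0.9 = 7.750 m.
Braking distance = v²/(2a) = 74.151 / 10.780 = 6.879 m.
Total stopping distance = 7.750 + 6.879 = 14.629 m, vs 18 m available — it stops with 18 − 14.629 = 3.371 m to spare.

Yes — it stops about 3.4 m short of the obstacle, so it never reaches it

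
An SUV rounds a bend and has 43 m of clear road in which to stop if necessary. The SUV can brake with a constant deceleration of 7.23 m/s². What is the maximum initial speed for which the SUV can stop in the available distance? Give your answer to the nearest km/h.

Maximum speed ≈ 90 km/h

v²/(2a) = d ⇒ v = √(2 × 7.230 × 43) = √621.78 = 24.9355 m/s.
24.9355 m/s × 3.6 = 89.768 km/h.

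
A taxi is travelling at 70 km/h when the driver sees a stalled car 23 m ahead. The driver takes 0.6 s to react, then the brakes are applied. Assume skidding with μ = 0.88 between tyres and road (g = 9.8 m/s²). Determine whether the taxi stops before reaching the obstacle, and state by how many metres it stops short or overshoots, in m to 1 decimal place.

70 km/h ÷ 3.6 = 19.4444 m/s.
a = μg = 0.88 × 9.8 = 8.624 m/s².
Reaction distance = 19.4444 × 0.6 = 11.667 m.
Braking distance = v²/(2a) = 378.085 / 17.248 = 21.921 m.
Total stopping distance = 11.667 + 21.921 = 33.588 m, vs 23 m available — it cannot stop in time and overshoots by 33.588 − 23 = 10.588 m.

No — it overshoots by 10.6 m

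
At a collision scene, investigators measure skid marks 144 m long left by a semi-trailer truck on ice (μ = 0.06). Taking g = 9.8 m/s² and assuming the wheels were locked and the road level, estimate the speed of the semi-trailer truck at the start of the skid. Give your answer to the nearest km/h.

Deceleration a = μg = 0.06 × 9.8 = 0.588 m/s².
v = √(2a·d) = √(2 × 0.588 × 144) = √169.344 = 13.0132 m/s.
= 13.0132 × 3.6 = 46.848 km/h.

Initial speed ≈ 47 km/h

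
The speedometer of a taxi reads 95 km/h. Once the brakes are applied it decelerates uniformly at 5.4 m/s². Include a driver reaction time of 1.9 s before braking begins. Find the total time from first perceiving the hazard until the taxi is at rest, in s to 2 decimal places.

Total time ≈ 6.79 s

95 km/h ÷ 3.6 = 26.3889 m/s.
Braking time = v/a = 26.3889 / 5.400 = 4.887 s.
Total = 1.9 + 4.887 = 6.787 s.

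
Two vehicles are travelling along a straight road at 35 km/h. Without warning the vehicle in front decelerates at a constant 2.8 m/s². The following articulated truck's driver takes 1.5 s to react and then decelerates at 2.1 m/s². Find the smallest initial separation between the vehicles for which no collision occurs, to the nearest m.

Minimum gap ≈ 20 m

35 km/h ÷ 3.6 = 9.7222 m/s.
Leader travels v²/(2a_L) = 94.521 / 5.600 = 16.879 m before stopping.
Follower covers v·t_r = 9.7222 × 1.5 = 14.583 m while reacting, then v²/(2a_F) = 94.521 / 4.200 = 22.505 m while braking, for a total of 14.583 + 22.505 = 37.088 m.
Since a_F ≤ a_L and the follower starts braking later, the follower is never slower than the leader, so the closest approach is when both have stopped.
Minimum gap = 37.088 − 16.879 = 20.209 m.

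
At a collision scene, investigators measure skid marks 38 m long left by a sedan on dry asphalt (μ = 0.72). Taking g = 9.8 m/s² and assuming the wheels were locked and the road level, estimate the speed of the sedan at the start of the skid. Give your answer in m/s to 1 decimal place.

Initial speed ≈ 23.2 m/s

Deceleration a = μg = 0.72 × 9.8 = 7.056 m/s².
v = √(2a·d) = √(2 × 7.056 × 38) = √536.256 = 23.1572 m/s.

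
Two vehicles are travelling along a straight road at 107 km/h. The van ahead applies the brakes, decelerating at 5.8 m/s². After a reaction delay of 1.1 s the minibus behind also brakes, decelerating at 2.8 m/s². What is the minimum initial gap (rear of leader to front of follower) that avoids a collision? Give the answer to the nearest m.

107 km/h ÷ 3.6 = 29.7222 m/s.
Leader travels v²/(2a_L) = 883.409 / 11.600 = 76.156 m before stopping.
Follower covers v·t_r = 29.7222 × 1.1 = 32.694 m while reacting, then v²/(2a_F) = 883.409 / 5.600 = 157.752 m while braking, for a total of 32.694 + 157.752 = 190.446 m.
Since a_F ≤ a_L and the follower starts braking later, the follower is never slower than the leader, so the closest approach is when both have stopped.
Minimum gap = 190.446 − 76.156 = 114.290 m.

Minimum gap ≈ 114 m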